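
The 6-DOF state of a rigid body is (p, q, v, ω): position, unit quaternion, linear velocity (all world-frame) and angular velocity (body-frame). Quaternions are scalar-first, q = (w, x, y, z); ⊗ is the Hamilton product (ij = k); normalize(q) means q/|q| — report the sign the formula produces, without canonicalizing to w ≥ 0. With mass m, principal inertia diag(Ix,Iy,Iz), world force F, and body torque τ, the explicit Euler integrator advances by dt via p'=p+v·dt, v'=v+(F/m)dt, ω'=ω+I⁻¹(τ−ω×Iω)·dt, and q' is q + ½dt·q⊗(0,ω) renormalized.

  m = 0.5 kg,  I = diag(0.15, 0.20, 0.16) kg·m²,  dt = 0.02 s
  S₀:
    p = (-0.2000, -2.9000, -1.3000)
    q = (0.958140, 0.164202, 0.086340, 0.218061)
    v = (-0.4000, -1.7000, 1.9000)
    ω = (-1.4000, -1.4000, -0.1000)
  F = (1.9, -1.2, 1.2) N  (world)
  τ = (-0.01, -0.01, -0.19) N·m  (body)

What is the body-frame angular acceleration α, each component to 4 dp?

α = (-0.0293, -0.0430, -1.8000)

gyro term ω×Iω = (-0.0056, -0.0014, 0.0980)
(τ − ω×Iω)/I = (-0.0293, -0.0430, -1.8000)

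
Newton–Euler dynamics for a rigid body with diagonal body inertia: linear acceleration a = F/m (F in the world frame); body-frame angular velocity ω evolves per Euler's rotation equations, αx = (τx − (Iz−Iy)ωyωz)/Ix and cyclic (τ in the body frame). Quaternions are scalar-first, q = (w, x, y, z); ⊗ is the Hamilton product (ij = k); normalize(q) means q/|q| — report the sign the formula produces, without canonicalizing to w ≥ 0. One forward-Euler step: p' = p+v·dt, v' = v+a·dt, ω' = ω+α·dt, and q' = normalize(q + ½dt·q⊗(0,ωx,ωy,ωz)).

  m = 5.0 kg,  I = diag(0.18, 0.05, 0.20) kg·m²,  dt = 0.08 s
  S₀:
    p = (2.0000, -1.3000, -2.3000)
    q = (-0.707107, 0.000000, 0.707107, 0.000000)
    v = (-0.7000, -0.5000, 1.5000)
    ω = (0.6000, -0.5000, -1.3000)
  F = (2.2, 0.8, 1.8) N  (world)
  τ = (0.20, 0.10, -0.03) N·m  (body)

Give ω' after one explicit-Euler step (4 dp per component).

precession coupling ω×(Iω) = (0.0975, 0.0156, 0.0390)
(τ − ω×Iω)/I = (0.5694, 1.6880, -0.3450)
ω + α·dt = (0.6456, -0.3650, -1.3276)

ω' = (0.6456, -0.3650, -1.3276)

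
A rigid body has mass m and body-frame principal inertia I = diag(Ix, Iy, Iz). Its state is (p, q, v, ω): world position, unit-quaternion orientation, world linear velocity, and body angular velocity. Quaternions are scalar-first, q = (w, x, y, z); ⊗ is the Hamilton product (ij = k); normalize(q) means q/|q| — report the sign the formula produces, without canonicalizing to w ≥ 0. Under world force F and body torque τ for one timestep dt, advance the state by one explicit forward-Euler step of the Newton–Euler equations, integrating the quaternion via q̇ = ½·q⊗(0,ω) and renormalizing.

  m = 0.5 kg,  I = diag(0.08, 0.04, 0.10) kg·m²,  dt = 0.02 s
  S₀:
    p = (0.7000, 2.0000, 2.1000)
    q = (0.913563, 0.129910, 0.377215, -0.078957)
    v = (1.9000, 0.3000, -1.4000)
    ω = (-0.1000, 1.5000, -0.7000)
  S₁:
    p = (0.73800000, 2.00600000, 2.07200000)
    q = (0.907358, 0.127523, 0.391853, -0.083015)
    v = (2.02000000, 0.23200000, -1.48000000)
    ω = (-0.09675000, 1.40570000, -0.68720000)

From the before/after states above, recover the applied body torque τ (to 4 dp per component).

τ = (-0.0500, -0.1900, 0.0700)

rate change Δω = (0.00325000, -0.09430000, 0.01280000)
I·α + gyro = (-0.0500, -0.1900, 0.0700)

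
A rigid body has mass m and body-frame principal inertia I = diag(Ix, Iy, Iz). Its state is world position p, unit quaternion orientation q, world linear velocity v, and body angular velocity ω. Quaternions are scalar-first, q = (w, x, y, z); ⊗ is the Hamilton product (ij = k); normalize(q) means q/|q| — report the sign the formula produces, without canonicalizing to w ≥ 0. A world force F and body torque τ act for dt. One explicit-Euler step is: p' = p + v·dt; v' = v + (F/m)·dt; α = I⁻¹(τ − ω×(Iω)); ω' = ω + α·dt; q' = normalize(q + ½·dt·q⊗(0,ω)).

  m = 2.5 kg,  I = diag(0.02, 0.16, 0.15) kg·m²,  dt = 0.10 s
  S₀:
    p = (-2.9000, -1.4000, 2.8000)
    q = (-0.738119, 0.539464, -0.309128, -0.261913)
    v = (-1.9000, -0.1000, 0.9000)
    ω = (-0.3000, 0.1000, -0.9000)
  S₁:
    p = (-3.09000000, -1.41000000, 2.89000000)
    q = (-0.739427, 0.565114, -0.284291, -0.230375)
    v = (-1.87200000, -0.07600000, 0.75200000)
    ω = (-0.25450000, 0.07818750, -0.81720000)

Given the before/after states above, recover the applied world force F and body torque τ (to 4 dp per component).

F = (0.7000, 0.6000, -3.7000)
τ = (0.0100, -0.0700, 0.1200)

v₁ − v₀ = (0.02800000, 0.02400000, -0.14800000)
m·(v₁−v₀)/dt = (0.7000, 0.6000, -3.7000)
rate change Δω = (0.04550000, -0.02181250, 0.08280000)
τ = I·(Δω/dt) + ω₀×(Iω₀) = (0.0100, -0.0700, 0.1200)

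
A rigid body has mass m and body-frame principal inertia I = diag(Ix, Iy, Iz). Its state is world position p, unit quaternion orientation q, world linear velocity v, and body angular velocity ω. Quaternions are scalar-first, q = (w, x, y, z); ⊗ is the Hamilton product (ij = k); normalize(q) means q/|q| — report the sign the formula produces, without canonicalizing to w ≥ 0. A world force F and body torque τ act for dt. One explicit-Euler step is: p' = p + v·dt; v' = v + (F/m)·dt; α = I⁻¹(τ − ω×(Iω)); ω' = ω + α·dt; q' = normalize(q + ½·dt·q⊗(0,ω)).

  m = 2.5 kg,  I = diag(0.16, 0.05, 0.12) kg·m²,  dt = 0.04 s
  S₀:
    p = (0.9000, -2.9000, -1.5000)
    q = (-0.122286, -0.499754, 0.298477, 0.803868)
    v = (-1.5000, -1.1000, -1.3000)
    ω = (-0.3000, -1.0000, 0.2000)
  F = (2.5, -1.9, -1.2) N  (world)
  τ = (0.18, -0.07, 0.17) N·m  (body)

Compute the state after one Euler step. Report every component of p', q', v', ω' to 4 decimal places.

p' = (0.8400, -2.9440, -1.5520)
q' = (-0.1225, -0.4816, 0.2980, 0.8150)
v' = (-1.4600, -1.1304, -1.3192)
ω' = (-0.2515, -1.0541, 0.2677)

gyro term ω×Iω = (-0.0140, -0.0024, -0.0330)
α = I⁻¹(τ − ω×Iω) = (1.2125, -1.3520, 1.6917)
new body rate ω' = (-0.2515, -1.0541, 0.2677)
q⊗(0,ω) = (-0.0122228, 0.9002492, -0.0189236, 0.5648399)
updated quaternion q' = (-0.1225, -0.4816, 0.2980, 0.8150)
p' = p + v·dt = (0.8400, -2.9440, -1.5520)
v + (F/m)dt = (-1.4600, -1.1304, -1.3192)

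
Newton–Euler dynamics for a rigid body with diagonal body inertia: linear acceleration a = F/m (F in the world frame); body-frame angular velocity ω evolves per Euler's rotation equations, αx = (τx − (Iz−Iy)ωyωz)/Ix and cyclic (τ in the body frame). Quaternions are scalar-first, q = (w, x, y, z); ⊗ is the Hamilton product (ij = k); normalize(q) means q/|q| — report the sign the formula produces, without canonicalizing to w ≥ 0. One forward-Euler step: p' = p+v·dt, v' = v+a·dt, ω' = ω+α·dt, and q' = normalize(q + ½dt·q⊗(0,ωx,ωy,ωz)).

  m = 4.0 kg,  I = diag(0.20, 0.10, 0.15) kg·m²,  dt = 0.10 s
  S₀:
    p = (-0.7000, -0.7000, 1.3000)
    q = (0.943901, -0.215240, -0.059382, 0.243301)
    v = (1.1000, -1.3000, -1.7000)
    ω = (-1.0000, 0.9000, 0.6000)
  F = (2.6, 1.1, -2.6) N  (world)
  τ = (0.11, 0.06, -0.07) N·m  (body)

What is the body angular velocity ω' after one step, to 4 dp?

(τ − ω×Iω)/I = (0.4150, 0.9000, -1.0667)
ω' = ω + α·dt = (-0.9585, 0.9900, 0.4933)

ω' = (-0.9585, 0.9900, 0.4933)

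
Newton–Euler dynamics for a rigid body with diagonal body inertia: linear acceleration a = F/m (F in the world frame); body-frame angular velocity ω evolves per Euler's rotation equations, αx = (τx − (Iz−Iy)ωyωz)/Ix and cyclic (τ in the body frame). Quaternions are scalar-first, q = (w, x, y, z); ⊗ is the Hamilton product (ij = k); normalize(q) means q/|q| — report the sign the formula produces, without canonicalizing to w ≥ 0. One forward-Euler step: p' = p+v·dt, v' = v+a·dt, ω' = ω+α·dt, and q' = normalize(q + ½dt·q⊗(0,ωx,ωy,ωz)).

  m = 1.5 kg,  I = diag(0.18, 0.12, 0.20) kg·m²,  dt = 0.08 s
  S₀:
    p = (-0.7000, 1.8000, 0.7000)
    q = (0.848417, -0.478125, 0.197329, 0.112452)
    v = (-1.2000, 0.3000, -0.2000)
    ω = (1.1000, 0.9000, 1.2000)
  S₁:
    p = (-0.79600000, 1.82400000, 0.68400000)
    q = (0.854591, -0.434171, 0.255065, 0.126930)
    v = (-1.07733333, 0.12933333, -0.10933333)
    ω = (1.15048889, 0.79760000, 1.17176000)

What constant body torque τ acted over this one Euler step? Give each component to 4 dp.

rate change Δω = (0.05048889, -0.10240000, -0.02824000)
ω₀×(Iω₀) = (0.0864, -0.0264, -0.0594)
applied torque τ = (0.2000, -0.1800, -0.1300)

τ = (0.2000, -0.1800, -0.1300)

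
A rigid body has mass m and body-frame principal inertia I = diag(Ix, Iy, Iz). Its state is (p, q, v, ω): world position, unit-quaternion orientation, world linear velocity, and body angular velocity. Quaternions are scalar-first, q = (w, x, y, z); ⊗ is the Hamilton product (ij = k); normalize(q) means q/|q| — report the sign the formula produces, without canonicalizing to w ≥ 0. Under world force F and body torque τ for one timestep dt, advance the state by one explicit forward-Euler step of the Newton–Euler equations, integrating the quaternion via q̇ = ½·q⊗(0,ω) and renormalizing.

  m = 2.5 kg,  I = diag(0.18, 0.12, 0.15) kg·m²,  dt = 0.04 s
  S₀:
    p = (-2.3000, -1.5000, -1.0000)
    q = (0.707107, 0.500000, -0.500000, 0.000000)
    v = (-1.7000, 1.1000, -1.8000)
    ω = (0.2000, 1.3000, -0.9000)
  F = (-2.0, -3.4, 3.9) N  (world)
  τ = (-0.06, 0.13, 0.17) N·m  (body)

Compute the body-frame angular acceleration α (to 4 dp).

ω×(Iω) gyroscopic = (-0.0351, -0.0054, -0.0156)
(τ − ω×Iω)/I = (-0.1383, 1.1283, 1.2373)

α = (-0.1383, 1.1283, 1.2373)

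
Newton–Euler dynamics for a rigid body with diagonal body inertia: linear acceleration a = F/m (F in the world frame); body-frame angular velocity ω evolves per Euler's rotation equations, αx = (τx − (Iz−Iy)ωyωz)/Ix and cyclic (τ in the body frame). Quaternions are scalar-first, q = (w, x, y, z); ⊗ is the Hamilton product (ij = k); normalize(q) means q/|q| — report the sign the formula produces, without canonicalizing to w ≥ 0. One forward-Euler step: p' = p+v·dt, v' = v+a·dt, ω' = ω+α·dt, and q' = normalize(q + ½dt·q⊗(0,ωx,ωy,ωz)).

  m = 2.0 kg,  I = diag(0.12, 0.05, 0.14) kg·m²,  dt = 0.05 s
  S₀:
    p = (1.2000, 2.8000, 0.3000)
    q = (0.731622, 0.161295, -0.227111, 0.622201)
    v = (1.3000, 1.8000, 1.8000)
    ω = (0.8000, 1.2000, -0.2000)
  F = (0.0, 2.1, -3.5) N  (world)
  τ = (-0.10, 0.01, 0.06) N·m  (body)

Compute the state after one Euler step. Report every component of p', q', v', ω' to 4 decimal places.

p' = (1.2650, 2.8900, 0.3900)
q' = (0.7378, 0.1583, -0.1918, 0.6275)
v' = (1.3000, 1.8525, 1.7125)
ω' = (0.7673, 1.2068, -0.1546)

gyro term ω×Iω = (-0.0216, 0.0032, -0.0672)
(τ − ω×Iω)/I = (-0.6533, 0.1360, 0.9086)
ω' = ω + α·dt = (0.7673, 1.2068, -0.1546)
Hamilton product q⊗(0,ω) = (0.2679374, -0.1159214, 1.4079662, 0.2289184)
q' = normalize(q + ½dt·q⊗(0,ω)) = (0.7378, 0.1583, -0.1918, 0.6275)
a = (0.0000, 1.0500, -1.7500)
new position p' = (1.2650, 2.8900, 0.3900)
v' = v + a·dt = (1.3000, 1.8525, 1.7125)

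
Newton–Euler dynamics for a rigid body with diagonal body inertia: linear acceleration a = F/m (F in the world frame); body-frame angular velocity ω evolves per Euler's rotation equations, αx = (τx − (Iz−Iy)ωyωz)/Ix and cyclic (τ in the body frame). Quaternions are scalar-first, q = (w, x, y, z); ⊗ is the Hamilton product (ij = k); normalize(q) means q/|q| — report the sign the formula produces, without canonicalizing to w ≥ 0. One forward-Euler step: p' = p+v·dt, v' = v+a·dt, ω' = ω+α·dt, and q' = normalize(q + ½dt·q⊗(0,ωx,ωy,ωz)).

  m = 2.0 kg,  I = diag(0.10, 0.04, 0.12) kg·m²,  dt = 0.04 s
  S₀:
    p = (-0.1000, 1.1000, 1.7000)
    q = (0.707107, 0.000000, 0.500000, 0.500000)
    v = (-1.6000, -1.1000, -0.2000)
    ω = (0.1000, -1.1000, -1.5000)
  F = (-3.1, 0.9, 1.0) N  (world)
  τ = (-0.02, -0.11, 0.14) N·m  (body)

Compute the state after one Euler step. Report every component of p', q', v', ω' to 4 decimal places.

p' = (-0.1640, 1.0560, 1.6920)
q' = (0.7326, -0.0026, 0.4851, 0.4775)
v' = (-1.6620, -1.0820, -0.1800)
ω' = (0.0392, -1.2130, -1.4555)

p' = p + v·dt = (-0.1640, 1.0560, 1.6920)
v + (F/m)dt = (-1.6620, -1.0820, -0.1800)
precession coupling ω×(Iω) = (0.1320, 0.0030, 0.0066)
α = I⁻¹(τ − ω×Iω) = (-1.5200, -2.8250, 1.1117)
ω' = ω + α·dt = (0.0392, -1.2130, -1.4555)
2q̇ = q⊗(0,ω) = (1.3000000, -0.1292893, -0.7278177, -1.1106605)
q' = normalize(q + ½dt·q⊗(0,ω)) = (0.7326, -0.0026, 0.4851, 0.4775)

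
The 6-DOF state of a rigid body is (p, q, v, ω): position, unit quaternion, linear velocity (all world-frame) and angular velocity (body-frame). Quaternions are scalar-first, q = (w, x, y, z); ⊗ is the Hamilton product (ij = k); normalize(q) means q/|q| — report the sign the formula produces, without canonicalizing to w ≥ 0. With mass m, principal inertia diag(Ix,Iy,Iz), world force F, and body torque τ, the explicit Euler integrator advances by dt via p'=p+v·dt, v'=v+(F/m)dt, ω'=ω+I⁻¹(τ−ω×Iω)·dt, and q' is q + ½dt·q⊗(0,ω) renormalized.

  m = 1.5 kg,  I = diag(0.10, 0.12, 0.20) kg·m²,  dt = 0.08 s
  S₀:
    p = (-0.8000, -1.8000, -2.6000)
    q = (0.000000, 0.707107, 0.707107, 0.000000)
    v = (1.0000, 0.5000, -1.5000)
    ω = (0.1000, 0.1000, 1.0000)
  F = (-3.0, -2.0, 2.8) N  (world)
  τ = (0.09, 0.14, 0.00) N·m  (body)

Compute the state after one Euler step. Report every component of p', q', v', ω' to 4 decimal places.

ω×(Iω) gyroscopic = (0.0080, -0.0100, 0.0002)
α = I⁻¹(τ − ω×Iω) = (0.8200, 1.2500, -0.0010)
ω' = ω + α·dt = (0.1656, 0.2000, 0.9999)
q⊗(0,ω) = (-0.1414214, 0.7071070, -0.7071070, 0.0000000)
updated quaternion q' = (-0.0057, 0.7348, 0.6783, 0.0000)
a = F/m = (-2.0000, -1.3333, 1.8667)
p' = p + v·dt = (-0.7200, -1.7600, -2.7200)
v' = v + a·dt = (0.8400, 0.3933, -1.3507)

p' = (-0.7200, -1.7600, -2.7200)
q' = (-0.0057, 0.7348, 0.6783, 0.0000)
v' = (0.8400, 0.3933, -1.3507)
ω' = (0.1656, 0.2000, 0.9999)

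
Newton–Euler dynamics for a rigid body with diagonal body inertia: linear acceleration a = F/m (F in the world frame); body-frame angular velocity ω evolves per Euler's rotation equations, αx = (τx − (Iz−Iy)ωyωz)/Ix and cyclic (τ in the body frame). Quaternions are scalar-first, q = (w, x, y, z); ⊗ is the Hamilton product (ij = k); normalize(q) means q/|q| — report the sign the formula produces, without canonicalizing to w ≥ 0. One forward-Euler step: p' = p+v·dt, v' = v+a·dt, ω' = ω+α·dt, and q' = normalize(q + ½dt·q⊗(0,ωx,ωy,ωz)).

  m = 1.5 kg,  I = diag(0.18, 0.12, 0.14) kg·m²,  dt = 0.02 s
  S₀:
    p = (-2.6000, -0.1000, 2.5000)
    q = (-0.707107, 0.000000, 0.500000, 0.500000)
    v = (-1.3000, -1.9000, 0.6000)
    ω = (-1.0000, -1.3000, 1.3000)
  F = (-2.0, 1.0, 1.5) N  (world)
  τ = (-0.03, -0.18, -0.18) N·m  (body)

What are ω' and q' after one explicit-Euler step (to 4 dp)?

precession coupling ω×(Iω) = (-0.0338, -0.0520, -0.0780)
α = I⁻¹(τ − ω×Iω) = (0.0211, -1.0667, -0.7286)
new body rate ω' = (-0.9996, -1.3213, 1.2854)
2q̇ = q⊗(0,ω) = (0.0000000, 2.0071070, 0.4192391, -0.4192391)
updated quaternion q' = (-0.7070, 0.0201, 0.5041, 0.4957)

ω' = (-0.9996, -1.3213, 1.2854)
q' = (-0.7070, 0.0201, 0.5041, 0.4957)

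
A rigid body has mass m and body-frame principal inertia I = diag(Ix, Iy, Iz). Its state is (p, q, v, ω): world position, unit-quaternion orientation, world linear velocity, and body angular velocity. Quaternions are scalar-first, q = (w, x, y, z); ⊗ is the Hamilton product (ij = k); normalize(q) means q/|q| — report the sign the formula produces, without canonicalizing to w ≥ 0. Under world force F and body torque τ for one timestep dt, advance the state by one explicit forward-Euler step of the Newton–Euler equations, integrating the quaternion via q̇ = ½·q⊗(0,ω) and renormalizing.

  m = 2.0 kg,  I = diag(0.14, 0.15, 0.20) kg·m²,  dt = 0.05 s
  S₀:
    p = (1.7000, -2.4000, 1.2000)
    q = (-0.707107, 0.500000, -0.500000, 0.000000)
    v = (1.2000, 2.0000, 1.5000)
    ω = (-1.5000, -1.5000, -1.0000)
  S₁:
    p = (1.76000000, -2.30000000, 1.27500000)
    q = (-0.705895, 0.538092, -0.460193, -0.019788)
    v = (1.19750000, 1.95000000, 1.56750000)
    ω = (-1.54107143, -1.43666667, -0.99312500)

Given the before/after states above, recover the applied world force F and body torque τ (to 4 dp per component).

F = (-0.1000, -2.0000, 2.7000)
τ = (-0.0400, 0.1000, 0.0500)

Δω = ω₁−ω₀ = (-0.04107143, 0.06333333, 0.00687500)
gyro term ω₀×Iω₀ = (0.0750, -0.0900, 0.0225)
I·α + gyro = (-0.0400, 0.1000, 0.0500)
velocity change Δv = (-0.00250000, -0.05000000, 0.06750000)
applied force F = (-0.1000, -2.0000, 2.7000)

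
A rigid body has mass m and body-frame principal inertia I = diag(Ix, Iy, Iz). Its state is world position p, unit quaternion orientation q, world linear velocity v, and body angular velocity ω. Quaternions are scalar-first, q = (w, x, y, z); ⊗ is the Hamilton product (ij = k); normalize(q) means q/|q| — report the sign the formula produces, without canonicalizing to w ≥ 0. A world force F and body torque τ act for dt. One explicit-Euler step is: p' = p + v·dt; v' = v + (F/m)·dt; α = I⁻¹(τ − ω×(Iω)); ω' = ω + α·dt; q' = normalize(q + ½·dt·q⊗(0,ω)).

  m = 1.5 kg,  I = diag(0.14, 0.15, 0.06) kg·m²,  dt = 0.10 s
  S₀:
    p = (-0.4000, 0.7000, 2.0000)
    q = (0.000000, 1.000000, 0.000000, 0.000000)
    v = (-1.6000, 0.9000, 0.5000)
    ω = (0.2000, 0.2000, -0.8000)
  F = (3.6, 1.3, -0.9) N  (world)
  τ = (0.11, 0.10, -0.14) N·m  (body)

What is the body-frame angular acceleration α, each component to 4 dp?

α = (0.6829, 0.7520, -2.3400)

gyro term ω×Iω = (0.0144, -0.0128, 0.0004)
(τ − ω×Iω)/I = (0.6829, 0.7520, -2.3400)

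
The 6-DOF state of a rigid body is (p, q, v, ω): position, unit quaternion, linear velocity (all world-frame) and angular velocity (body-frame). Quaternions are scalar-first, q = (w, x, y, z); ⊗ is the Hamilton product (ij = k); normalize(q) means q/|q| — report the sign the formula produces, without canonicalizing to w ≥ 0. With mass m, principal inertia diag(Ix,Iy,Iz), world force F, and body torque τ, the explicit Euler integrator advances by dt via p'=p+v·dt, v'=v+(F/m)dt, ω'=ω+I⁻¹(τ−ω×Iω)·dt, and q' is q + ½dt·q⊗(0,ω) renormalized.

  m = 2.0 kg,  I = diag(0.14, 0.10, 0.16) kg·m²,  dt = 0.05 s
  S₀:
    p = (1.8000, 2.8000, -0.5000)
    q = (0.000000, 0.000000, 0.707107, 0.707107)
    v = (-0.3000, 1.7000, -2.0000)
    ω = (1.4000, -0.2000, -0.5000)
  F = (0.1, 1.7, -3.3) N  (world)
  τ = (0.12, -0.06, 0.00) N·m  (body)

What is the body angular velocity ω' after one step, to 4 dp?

precession coupling ω×(Iω) = (0.0060, 0.0140, 0.0112)
α = I⁻¹(τ − ω×Iω) = (0.8143, -0.7400, -0.0700)
new body rate ω' = (1.4407, -0.2370, -0.5035)

ω' = (1.4407, -0.2370, -0.5035)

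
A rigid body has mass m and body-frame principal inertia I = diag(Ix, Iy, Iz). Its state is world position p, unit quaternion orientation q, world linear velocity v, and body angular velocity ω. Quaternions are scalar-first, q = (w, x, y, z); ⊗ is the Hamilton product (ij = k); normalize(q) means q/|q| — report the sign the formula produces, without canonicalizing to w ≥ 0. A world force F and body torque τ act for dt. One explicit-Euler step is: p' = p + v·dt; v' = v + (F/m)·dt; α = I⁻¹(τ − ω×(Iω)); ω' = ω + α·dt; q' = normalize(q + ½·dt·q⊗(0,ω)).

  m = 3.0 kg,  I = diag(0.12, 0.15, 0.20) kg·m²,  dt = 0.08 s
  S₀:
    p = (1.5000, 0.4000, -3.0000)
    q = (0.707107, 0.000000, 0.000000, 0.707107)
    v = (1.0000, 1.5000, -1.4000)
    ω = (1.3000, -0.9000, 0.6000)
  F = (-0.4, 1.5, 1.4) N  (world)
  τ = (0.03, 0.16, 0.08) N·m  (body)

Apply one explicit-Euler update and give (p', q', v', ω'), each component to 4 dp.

ω×(Iω) gyroscopic = (-0.0270, -0.0624, -0.0351)
α = I⁻¹(τ − ω×Iω) = (0.4750, 1.4827, 0.5755)
new body rate ω' = (1.3380, -0.7814, 0.6460)
2q̇ = q⊗(0,ω) = (-0.4242642, 1.5556354, 0.2828428, 0.4242642)
updated quaternion q' = (0.6886, 0.0621, 0.0113, 0.7224)
a = (-0.1333, 0.5000, 0.4667)
new position p' = (1.5800, 0.5200, -3.1120)
new velocity v' = (0.9893, 1.5400, -1.3627)

p' = (1.5800, 0.5200, -3.1120)
q' = (0.6886, 0.0621, 0.0113, 0.7224)
v' = (0.9893, 1.5400, -1.3627)
ω' = (1.3380, -0.7814, 0.6460)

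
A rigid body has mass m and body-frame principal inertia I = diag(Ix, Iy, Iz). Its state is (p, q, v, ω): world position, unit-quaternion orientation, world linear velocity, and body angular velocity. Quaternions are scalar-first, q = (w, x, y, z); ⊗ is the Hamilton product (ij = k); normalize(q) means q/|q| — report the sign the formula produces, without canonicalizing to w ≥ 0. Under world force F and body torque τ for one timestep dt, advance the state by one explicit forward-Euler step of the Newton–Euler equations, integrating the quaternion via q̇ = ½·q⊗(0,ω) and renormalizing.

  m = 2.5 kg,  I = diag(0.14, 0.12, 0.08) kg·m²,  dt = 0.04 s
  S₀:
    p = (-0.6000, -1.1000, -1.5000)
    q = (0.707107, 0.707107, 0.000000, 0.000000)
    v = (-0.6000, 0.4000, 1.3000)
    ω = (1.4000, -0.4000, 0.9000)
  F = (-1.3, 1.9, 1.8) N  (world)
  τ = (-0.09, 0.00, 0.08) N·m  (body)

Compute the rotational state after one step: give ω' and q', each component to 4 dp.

ω' = (1.3702, -0.4252, 0.9344)
q' = (0.6869, 0.7265, -0.0184, 0.0071)

(τ − ω×Iω)/I = (-0.7457, -0.6300, 0.8600)
ω + α·dt = (1.3702, -0.4252, 0.9344)
q⊗(0,ω) = (-0.9899498, 0.9899498, -0.9192391, 0.3535535)
updated quaternion q' = (0.6869, 0.7265, -0.0184, 0.0071)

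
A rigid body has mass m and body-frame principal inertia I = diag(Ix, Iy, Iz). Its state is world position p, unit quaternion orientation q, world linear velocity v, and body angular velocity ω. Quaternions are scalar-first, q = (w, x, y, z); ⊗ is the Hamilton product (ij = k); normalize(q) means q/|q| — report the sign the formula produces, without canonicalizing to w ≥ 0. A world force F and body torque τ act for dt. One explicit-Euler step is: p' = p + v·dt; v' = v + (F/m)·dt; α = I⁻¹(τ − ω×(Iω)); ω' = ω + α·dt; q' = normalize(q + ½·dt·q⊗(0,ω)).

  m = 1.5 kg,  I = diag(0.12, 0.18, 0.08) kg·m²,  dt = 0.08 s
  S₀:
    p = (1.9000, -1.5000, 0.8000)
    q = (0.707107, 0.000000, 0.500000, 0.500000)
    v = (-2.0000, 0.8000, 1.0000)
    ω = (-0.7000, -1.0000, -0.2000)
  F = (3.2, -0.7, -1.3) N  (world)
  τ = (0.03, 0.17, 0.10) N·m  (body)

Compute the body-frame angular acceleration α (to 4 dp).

ω×(Iω) gyroscopic = (-0.0200, 0.0056, 0.0420)
α = I⁻¹(τ − ω×Iω) = (0.4167, 0.9133, 0.7250)

α = (0.4167, 0.9133, 0.7250)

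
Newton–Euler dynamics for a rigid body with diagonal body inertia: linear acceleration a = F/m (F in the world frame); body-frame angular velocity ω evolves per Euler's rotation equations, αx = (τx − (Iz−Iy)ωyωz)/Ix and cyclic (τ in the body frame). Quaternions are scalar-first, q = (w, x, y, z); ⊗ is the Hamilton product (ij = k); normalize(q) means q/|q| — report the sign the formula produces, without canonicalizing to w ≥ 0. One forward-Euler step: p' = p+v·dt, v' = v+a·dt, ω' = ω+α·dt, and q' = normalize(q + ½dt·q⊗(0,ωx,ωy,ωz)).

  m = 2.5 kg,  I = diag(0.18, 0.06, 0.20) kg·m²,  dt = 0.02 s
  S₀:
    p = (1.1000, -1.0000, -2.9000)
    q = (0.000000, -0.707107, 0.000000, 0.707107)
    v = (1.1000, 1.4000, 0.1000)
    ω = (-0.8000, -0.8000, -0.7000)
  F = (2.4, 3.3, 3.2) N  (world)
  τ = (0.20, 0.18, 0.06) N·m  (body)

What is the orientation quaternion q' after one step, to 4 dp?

q⊗(0,ω) = (-0.0707107, 0.5656856, -1.0606605, 0.5656856)
q + ½dt·q⊗(0,ω), renormalized = (-0.0007, -0.7014, -0.0106, 0.7127)

q' = (-0.0007, -0.7014, -0.0106, 0.7127)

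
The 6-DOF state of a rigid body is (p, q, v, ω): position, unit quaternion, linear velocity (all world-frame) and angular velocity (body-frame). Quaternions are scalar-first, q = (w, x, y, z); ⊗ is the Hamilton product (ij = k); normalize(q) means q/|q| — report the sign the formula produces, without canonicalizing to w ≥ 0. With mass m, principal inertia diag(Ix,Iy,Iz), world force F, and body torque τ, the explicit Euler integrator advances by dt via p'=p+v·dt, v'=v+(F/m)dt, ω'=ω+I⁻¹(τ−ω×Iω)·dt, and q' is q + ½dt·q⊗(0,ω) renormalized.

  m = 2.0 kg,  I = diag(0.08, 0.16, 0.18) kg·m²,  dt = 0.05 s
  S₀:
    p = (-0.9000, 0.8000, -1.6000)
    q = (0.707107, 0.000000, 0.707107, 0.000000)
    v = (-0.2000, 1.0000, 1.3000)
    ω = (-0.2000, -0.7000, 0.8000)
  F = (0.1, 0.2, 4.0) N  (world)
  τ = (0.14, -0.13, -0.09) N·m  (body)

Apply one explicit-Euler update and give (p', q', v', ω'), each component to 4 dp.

ω×(Iω) gyroscopic = (-0.0112, 0.0160, 0.0112)
α = I⁻¹(τ − ω×Iω) = (1.8900, -0.9125, -0.5622)
new body rate ω' = (-0.1055, -0.7456, 0.7719)
2q̇ = q⊗(0,ω) = (0.4949749, 0.4242642, -0.4949749, 0.7071070)
q' = normalize(q + ½dt·q⊗(0,ω)) = (0.7192, 0.0106, 0.6945, 0.0177)
a = (0.0500, 0.1000, 2.0000)
new position p' = (-0.9100, 0.8500, -1.5350)
new velocity v' = (-0.1975, 1.0050, 1.4000)

p' = (-0.9100, 0.8500, -1.5350)
q' = (0.7192, 0.0106, 0.6945, 0.0177)
v' = (-0.1975, 1.0050, 1.4000)
ω' = (-0.1055, -0.7456, 0.7719)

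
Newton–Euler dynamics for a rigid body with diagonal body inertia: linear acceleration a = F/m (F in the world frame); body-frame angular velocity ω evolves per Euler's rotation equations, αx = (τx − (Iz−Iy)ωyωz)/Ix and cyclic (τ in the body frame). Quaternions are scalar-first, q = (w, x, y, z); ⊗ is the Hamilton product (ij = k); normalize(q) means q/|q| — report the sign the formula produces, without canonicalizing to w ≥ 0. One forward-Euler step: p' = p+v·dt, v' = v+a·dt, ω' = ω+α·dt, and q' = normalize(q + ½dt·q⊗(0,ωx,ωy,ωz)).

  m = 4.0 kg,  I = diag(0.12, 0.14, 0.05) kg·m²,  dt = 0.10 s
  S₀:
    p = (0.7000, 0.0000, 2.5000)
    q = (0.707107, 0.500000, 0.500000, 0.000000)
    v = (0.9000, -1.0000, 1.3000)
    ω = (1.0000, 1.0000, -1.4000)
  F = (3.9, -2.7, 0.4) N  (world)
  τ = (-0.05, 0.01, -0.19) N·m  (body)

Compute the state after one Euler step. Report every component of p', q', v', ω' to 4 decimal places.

precession coupling ω×(Iω) = (0.1260, -0.0980, 0.0200)
(τ − ω×Iω)/I = (-1.4667, 0.7714, -4.2000)
ω + α·dt = (0.8533, 1.0771, -1.8200)
Hamilton product q⊗(0,ω) = (-1.0000000, 0.0071070, 1.4071070, -0.9899498)
q + ½dt·q⊗(0,ω), renormalized = (0.6539, 0.4979, 0.5676, -0.0493)
p' = p + v·dt = (0.7900, -0.1000, 2.6300)
v + (F/m)dt = (0.9975, -1.0675, 1.3100)

p' = (0.7900, -0.1000, 2.6300)
q' = (0.6539, 0.4979, 0.5676, -0.0493)
v' = (0.9975, -1.0675, 1.3100)
ω' = (0.8533, 1.0771, -1.8200)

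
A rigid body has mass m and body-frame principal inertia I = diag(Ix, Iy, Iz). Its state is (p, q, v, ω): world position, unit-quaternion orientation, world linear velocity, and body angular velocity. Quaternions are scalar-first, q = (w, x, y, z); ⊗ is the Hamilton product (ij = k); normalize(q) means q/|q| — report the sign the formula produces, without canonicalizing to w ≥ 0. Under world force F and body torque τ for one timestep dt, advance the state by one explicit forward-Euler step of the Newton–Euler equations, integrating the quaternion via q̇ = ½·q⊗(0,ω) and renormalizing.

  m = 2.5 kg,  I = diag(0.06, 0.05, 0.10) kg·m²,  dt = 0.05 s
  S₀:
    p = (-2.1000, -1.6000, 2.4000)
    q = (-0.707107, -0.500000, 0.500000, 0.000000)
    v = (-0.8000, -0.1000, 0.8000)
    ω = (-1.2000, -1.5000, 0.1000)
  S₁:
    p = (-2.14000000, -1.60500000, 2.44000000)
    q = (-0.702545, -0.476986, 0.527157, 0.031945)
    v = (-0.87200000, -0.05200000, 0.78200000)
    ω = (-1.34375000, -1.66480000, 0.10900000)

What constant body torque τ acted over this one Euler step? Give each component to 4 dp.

τ = (-0.1800, -0.1600, 0.0000)

ω₁ − ω₀ = (-0.14375000, -0.16480000, 0.00900000)
τ = I·(Δω/dt) + ω₀×(Iω₀) = (-0.1800, -0.1600, 0.0000)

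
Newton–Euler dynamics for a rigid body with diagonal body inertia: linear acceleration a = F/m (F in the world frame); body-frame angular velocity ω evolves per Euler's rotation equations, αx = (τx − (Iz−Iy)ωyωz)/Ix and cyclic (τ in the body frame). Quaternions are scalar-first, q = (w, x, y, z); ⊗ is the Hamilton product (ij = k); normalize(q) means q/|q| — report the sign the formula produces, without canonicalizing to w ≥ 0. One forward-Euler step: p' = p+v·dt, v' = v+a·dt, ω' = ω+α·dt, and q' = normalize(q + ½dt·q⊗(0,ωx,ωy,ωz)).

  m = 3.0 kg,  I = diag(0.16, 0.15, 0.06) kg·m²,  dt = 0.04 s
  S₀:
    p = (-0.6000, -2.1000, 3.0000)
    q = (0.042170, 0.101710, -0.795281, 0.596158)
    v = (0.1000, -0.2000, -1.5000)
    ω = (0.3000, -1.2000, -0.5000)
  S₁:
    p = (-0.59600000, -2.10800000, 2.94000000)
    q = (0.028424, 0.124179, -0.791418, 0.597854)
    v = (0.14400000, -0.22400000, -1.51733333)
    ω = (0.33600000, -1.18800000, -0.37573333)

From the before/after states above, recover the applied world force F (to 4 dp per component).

F = (3.3000, -1.8000, -1.3000)

velocity change Δv = (0.04400000, -0.02400000, -0.01733333)
m·(v₁−v₀)/dt = (3.3000, -1.8000, -1.3000)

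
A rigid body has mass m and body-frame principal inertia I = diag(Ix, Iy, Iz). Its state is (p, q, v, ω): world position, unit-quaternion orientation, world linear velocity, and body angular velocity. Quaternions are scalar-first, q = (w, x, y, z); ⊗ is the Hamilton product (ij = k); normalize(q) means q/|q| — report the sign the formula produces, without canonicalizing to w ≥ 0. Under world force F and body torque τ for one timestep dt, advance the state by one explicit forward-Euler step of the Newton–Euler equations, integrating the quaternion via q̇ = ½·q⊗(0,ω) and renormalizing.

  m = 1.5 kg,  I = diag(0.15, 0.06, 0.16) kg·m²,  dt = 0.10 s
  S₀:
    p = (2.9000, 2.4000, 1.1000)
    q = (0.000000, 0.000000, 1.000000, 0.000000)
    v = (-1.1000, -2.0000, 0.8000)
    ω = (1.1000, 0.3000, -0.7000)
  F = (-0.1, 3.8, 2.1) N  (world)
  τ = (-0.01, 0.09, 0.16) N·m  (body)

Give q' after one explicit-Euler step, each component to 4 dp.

q⊗(0,ω) = (-0.3000000, -0.7000000, 0.0000000, -1.1000000)
q' = normalize(q + ½dt·q⊗(0,ω)) = (-0.0150, -0.0349, 0.9978, -0.0549)

q' = (-0.0150, -0.0349, 0.9978, -0.0549)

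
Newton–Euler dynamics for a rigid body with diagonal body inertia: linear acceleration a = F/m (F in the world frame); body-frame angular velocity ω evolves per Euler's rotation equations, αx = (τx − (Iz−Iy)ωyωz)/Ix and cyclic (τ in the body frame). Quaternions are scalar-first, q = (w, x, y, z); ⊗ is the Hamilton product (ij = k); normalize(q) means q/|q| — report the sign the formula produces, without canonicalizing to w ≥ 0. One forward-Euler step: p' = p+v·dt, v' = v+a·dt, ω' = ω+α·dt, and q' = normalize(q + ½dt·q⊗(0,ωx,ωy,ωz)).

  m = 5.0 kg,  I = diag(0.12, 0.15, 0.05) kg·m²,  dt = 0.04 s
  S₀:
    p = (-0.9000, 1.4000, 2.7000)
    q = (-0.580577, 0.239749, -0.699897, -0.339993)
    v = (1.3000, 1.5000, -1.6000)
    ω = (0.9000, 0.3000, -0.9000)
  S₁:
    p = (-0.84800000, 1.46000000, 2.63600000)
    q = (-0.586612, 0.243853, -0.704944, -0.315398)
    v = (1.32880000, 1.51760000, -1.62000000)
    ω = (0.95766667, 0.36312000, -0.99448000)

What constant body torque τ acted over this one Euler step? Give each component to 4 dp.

τ = (0.2000, 0.1800, -0.1100)

ω₁ − ω₀ = (0.05766667, 0.06312000, -0.09448000)
precession coupling = (0.0270, -0.0567, 0.0081)
τ = I·(Δω/dt) + ω₀×(Iω₀) = (0.2000, 0.1800, -0.1100)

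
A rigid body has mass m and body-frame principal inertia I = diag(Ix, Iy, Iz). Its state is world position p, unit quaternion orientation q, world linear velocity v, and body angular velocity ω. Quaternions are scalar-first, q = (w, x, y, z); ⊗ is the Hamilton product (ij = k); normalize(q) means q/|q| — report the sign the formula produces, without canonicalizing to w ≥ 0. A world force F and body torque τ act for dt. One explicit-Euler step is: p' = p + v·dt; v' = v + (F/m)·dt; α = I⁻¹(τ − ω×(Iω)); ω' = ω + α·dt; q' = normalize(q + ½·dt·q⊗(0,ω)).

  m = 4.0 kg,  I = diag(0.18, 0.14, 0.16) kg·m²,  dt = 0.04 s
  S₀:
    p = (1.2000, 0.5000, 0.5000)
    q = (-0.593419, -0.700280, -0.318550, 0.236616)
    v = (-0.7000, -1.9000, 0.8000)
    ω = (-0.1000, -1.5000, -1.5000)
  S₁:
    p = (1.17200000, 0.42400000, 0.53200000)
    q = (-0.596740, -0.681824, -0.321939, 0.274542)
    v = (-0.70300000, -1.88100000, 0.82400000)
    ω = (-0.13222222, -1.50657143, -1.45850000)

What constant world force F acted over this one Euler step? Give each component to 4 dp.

F = (-0.3000, 1.9000, 2.4000)

velocity change Δv = (-0.00300000, 0.01900000, 0.02400000)
m·(v₁−v₀)/dt = (-0.3000, 1.9000, 2.4000)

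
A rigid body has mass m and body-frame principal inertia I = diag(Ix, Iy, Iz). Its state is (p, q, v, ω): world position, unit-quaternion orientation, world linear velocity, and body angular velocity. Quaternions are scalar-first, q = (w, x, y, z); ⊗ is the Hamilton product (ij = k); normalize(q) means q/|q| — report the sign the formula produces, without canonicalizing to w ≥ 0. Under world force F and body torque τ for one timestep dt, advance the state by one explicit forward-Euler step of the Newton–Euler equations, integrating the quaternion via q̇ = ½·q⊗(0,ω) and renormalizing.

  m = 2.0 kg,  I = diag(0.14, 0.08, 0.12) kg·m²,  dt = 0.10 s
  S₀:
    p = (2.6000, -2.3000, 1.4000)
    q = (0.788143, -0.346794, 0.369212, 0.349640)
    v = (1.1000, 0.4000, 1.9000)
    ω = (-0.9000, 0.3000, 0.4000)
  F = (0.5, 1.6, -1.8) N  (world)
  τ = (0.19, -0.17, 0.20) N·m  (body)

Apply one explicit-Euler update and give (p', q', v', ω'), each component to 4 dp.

linear accel F/m = (0.2500, 0.8000, -0.9000)
p + v·dt = (2.7100, -2.2600, 1.5900)
v' = v + a·dt = (1.1250, 0.4800, 1.8100)
gyro term ω×Iω = (0.0048, -0.0072, 0.0162)
(τ − ω×Iω)/I = (1.3229, -2.0350, 1.5317)
new body rate ω' = (-0.7677, 0.0965, 0.5532)
q⊗(0,ω) = (-0.5627342, -0.6665359, 0.0604845, 0.5435098)
q' = normalize(q + ½dt·q⊗(0,ω)) = (0.7590, -0.3796, 0.3717, 0.3763)

p' = (2.7100, -2.2600, 1.5900)
q' = (0.7590, -0.3796, 0.3717, 0.3763)
v' = (1.1250, 0.4800, 1.8100)
ω' = (-0.7677, 0.0965, 0.5532)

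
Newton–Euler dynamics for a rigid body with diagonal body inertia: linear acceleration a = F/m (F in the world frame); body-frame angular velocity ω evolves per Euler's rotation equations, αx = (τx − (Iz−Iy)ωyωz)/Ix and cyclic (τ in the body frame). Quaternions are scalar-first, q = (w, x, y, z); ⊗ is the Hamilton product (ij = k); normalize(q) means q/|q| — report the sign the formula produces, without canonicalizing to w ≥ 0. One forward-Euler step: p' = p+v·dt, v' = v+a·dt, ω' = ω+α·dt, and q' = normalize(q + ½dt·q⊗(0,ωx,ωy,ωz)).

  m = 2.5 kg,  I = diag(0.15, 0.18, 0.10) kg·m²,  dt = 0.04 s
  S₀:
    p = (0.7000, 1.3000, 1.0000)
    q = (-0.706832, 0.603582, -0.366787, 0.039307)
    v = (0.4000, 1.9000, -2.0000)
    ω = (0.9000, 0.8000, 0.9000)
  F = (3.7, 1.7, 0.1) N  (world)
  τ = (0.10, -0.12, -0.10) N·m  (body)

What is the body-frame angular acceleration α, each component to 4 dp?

gyro term ω×Iω = (-0.0576, 0.0405, 0.0216)
α = I⁻¹(τ − ω×Iω) = (1.0507, -0.8917, -1.2160)

α = (1.0507, -0.8917, -1.2160)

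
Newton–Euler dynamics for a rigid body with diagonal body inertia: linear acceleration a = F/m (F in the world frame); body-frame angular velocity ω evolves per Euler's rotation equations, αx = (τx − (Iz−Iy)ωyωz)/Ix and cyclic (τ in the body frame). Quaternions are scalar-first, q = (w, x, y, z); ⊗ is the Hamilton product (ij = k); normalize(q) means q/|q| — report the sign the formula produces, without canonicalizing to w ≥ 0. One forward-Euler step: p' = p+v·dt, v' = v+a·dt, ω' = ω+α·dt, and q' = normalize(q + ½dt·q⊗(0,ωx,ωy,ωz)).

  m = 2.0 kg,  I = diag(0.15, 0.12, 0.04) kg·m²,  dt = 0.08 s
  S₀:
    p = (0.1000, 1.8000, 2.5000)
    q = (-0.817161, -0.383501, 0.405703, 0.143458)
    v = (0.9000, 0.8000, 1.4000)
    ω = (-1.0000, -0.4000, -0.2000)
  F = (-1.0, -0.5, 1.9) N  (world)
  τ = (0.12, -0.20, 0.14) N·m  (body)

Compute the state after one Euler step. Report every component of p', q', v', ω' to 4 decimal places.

α = I⁻¹(τ − ω×Iω) = (0.8427, -1.8500, 3.8000)
ω' = ω + α·dt = (-0.9326, -0.5480, 0.1040)
Hamilton product q⊗(0,ω) = (-0.1925282, 0.7934036, 0.1067062, 0.7225356)
updated quaternion q' = (-0.8241, -0.3514, 0.4096, 0.1722)
linear accel F/m = (-0.5000, -0.2500, 0.9500)
new position p' = (0.1720, 1.8640, 2.6120)
v' = v + a·dt = (0.8600, 0.7800, 1.4760)

p' = (0.1720, 1.8640, 2.6120)
q' = (-0.8241, -0.3514, 0.4096, 0.1722)
v' = (0.8600, 0.7800, 1.4760)
ω' = (-0.9326, -0.5480, 0.1040)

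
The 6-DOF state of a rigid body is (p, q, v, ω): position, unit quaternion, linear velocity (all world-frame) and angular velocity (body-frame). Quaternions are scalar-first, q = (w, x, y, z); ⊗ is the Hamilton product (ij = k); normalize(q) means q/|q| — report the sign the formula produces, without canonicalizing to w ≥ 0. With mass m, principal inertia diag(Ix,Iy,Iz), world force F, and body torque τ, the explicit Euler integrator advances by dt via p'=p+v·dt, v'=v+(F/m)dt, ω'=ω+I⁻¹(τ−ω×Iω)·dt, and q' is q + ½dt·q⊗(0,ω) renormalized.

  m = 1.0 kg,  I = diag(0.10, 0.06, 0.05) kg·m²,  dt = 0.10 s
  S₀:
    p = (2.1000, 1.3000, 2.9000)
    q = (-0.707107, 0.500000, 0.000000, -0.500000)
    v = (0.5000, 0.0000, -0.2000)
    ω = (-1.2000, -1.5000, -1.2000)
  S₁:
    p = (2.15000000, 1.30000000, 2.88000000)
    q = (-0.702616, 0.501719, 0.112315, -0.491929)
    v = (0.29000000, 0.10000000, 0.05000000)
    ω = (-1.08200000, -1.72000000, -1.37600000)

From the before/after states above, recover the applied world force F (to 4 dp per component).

F = (-2.1000, 1.0000, 2.5000)

Δv = v₁−v₀ = (-0.21000000, 0.10000000, 0.25000000)
F = m·Δv/dt = (-2.1000, 1.0000, 2.5000)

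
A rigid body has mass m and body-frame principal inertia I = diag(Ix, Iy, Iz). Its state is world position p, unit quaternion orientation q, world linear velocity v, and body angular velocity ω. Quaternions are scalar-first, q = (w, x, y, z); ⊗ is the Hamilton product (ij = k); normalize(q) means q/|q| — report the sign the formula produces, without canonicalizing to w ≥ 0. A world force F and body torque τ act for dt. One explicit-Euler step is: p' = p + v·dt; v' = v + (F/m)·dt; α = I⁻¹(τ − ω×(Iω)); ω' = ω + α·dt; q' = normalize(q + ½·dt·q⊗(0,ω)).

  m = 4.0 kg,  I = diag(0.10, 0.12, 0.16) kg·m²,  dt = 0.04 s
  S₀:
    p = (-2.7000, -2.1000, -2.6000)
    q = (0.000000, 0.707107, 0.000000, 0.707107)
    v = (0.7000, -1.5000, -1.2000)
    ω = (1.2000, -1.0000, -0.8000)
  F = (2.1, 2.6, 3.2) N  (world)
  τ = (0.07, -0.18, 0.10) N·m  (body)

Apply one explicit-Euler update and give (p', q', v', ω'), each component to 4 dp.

gyro term ω×Iω = (0.0320, 0.0576, -0.0240)
(τ − ω×Iω)/I = (0.3800, -1.9800, 0.7750)
new body rate ω' = (1.2152, -1.0792, -0.7690)
2q̇ = q⊗(0,ω) = (-0.2828428, 0.7071070, 1.4142140, -0.7071070)
q + ½dt·q⊗(0,ω), renormalized = (-0.0057, 0.7208, 0.0283, 0.6925)
p + v·dt = (-2.6720, -2.1600, -2.6480)
v + (F/m)dt = (0.7210, -1.4740, -1.1680)

p' = (-2.6720, -2.1600, -2.6480)
q' = (-0.0057, 0.7208, 0.0283, 0.6925)
v' = (0.7210, -1.4740, -1.1680)
ω' = (1.2152, -1.0792, -0.7690)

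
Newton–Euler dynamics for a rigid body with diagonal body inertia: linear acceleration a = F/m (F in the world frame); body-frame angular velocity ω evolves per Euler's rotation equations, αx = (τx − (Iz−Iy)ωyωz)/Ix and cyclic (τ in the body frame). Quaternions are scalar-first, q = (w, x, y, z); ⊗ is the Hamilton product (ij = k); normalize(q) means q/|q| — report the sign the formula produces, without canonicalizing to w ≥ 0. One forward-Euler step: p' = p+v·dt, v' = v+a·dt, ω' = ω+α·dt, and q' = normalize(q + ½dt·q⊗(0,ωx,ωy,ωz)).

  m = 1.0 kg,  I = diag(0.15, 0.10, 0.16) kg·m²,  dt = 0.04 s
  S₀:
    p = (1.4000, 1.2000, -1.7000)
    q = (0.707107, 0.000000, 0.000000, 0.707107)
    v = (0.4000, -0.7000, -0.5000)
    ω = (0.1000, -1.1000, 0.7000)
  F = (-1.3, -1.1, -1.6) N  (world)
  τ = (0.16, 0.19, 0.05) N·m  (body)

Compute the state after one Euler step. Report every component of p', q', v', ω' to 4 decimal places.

linear accel F/m = (-1.3000, -1.1000, -1.6000)
p + v·dt = (1.4160, 1.1720, -1.7200)
v + (F/m)dt = (0.3480, -0.7440, -0.5640)
precession coupling ω×(Iω) = (-0.0462, -0.0007, 0.0055)
α = I⁻¹(τ − ω×Iω) = (1.3747, 1.9070, 0.2781)
ω' = ω + α·dt = (0.1550, -1.0237, 0.7111)
Hamilton product q⊗(0,ω) = (-0.4949749, 0.8485284, -0.7071070, 0.4949749)
updated quaternion q' = (0.6970, 0.0170, -0.0141, 0.7168)

p' = (1.4160, 1.1720, -1.7200)
q' = (0.6970, 0.0170, -0.0141, 0.7168)
v' = (0.3480, -0.7440, -0.5640)
ω' = (0.1550, -1.0237, 0.7111)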